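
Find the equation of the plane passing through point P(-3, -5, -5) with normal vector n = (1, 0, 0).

The plane through P with normal n = (a, b, c) satisfies n·(r - P) = 0,
i.e. ax + by + cz = a·x₀ + b·y₀ + c·z₀.
d = 1·(-3) + 0·(-5) + 0·(-5)
  = -3 + 0 + 0
  = -3
Equation: x = -3

x = -3


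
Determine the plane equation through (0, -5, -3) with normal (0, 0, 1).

The plane through P with normal n = (a, b, c) satisfies n·(r - P) = 0,
i.e. ax + by + cz = a·x₀ + b·y₀ + c·z₀.
d = 0·0 + 0·(-5) + 1·(-3)
  = 0 + 0 - 3
  = -3
Equation: z = -3

z = -3


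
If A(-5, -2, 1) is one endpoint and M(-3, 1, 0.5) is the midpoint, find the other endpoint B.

B = 2M - A
  = (2·(-3) - (-5), 2·1 - (-2), 2·0.5 - 1)
  = (-6 + 5, 2 + 2, 1 - 1)
  = (-1, 4, 0)

(-1, 4, 0)


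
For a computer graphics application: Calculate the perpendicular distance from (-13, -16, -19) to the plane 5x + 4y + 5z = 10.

distance = |a·x₀ + b·y₀ + c·z₀ - d| / √(a² + b² + c²)
  = |5·(-13) + 4·(-16) + 5·(-19) - 10| / √(5² + 4² + 5²)
  = |-65 - 64 - 95 - 10| / √(25 + 16 + 25)
  = |-234| / √66
  = 234 / 8.124
  ≈ 28.8

28.8


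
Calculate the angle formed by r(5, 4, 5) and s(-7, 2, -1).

r·s = 5·(-7) + 4·2 + 5·(-1) = -35 + 8 - 5 = -32
|r| = √(5² + 4² + 5²) = √66 ≈ 8.124
|s| = √((-7)² + 2² + (-1)²) = √54 ≈ 7.348
cos θ = (r·s)/(|r||s|) = -32/(8.124·7.348) ≈ -0.536
θ = arccos(-0.536) ≈ 122.4°

122.4°


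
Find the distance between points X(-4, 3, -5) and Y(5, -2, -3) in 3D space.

d = √[(x₂-x₁)² + (y₂-y₁)² + (z₂-z₁)²]
  = √[9² + (-5)² + 2²]
  = √[81 + 25 + 4]
  = √110
  ≈ 10.49

10.49


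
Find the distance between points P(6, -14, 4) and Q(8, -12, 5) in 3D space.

d = √[(x₂-x₁)² + (y₂-y₁)² + (z₂-z₁)²]
  = √[2² + 2² + 1²]
  = √[4 + 4 + 1]
  = √9
  ≈ 3

3


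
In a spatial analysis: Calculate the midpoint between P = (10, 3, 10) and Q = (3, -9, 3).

M = ((x₁+x₂)/2, (y₁+y₂)/2, (z₁+z₂)/2)
  = ((10 + 3)/2, (3 - 9)/2, (10 + 3)/2)
  = (13/2, -6/2, 13/2)
  = (6.5, -3, 6.5)

(6.5, -3, 6.5)


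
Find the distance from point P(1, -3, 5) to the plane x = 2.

distance = |a·x₀ + b·y₀ + c·z₀ - d| / √(a² + b² + c²)
  = |1·1 + 0·(-3) + 0·5 - 2| / √(1² + 0² + 0²)
  = |1 + 0 + 0 - 2| / √(1 + 0 + 0)
  = |-1| / √1
  = 1 / 1
  ≈ 1

1


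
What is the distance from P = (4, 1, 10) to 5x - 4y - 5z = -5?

distance = |a·x₀ + b·y₀ + c·z₀ - d| / √(a² + b² + c²)
  = |5·4 + (-4)·1 + (-5)·10 - (-5)| / √(5² + (-4)² + (-5)²)
  = |20 - 4 - 50 + 5| / √(25 + 16 + 25)
  = |-29| / √66
  = 29 / 8.124
  ≈ 3.57

3.57


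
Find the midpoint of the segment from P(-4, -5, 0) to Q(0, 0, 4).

M = ((x₁+x₂)/2, (y₁+y₂)/2, (z₁+z₂)/2)
  = ((-4 + 0)/2, (-5 + 0)/2, (0 + 4)/2)
  = (-4/2, -5/2, 4/2)
  = (-2, -2.5, 2)

(-2, -2.5, 2)


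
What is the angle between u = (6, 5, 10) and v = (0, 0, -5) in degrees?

u·v = 6·0 + 5·0 + 10·(-5) = 0 + 0 - 50 = -50
|u| = √(6² + 5² + 10²) = √161 ≈ 12.69
|v| = √(0² + 0² + (-5)²) = √25 ≈ 5
cos θ = (u·v)/(|u||v|) = -50/(12.69·5) ≈ -0.7881
θ = arccos(-0.7881) ≈ 142°

142°


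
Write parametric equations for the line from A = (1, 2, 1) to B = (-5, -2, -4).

Direction vector d = B - A = (-5 - 1, -2 - 2, -4 - 1) = (-6, -4, -5)
Parametric form r = A + t·d:
x = 1 - 6t, y = 2 - 4t, z = 1 - 5t

x = 1 - 6t, y = 2 - 4t, z = 1 - 5t


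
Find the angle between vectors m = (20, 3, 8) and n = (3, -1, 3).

m·n = 20·3 + 3·(-1) + 8·3 = 60 - 3 + 24 = 81
|m| = √(20² + 3² + 8²) = √473 ≈ 21.75
|n| = √(3² + (-1)² + 3²) = √19 ≈ 4.359
cos θ = (m·n)/(|m||n|) = 81/(21.75·4.359) ≈ 0.8544
θ = arccos(0.8544) ≈ 31.3°

31.3°


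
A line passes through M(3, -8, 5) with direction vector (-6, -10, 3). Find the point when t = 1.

P(t) = M + t·d
  = (3 + (-6)·1, -8 + (-10)·1, 5 + 3·1)
  = (3 - 6, -8 - 10, 5 + 3)
  = (-3, -18, 8)

(-3, -18, 8)


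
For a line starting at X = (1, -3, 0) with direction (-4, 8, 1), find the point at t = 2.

P(t) = X + t·d
  = (1 + (-4)·2, -3 + 8·2, 0 + 1·2)
  = (1 - 8, -3 + 16, 0 + 2)
  = (-7, 13, 2)

(-7, 13, 2)


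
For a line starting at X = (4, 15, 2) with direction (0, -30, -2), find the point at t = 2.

P(t) = X + t·d
  = (4 + 0·2, 15 + (-30)·2, 2 + (-2)·2)
  = (4 + 0, 15 - 60, 2 - 4)
  = (4, -45, -2)

(4, -45, -2)


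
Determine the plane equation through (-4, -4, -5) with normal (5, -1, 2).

The plane through P with normal n = (a, b, c) satisfies n·(r - P) = 0,
i.e. ax + by + cz = a·x₀ + b·y₀ + c·z₀.
d = 5·(-4) + (-1)·(-4) + 2·(-5)
  = -20 + 4 - 10
  = -26
Equation: 5x - y + 2z = -26

5x - y + 2z = -26


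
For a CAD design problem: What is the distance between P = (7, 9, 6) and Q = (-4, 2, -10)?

d = √[(x₂-x₁)² + (y₂-y₁)² + (z₂-z₁)²]
  = √[(-11)² + (-7)² + (-16)²]
  = √[121 + 49 + 256]
  = √426
  ≈ 20.64

20.64


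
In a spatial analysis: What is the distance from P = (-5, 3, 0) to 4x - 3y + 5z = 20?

distance = |a·x₀ + b·y₀ + c·z₀ - d| / √(a² + b² + c²)
  = |4·(-5) + (-3)·3 + 5·0 - 20| / √(4² + (-3)² + 5²)
  = |-20 - 9 + 0 - 20| / √(16 + 9 + 25)
  = |-49| / √50
  = 49 / 7.071
  ≈ 6.93

6.93


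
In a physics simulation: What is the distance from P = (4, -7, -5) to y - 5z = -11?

distance = |a·x₀ + b·y₀ + c·z₀ - d| / √(a² + b² + c²)
  = |0·4 + 1·(-7) + (-5)·(-5) - (-11)| / √(0² + 1² + (-5)²)
  = |0 - 7 + 25 + 11| / √(0 + 1 + 25)
  = |29| / √26
  = 29 / 5.099
  ≈ 5.687

5.687


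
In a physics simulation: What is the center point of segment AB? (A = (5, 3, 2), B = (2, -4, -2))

M = ((x₁+x₂)/2, (y₁+y₂)/2, (z₁+z₂)/2)
  = ((5 + 2)/2, (3 - 4)/2, (2 - 2)/2)
  = (7/2, -1/2, 0/2)
  = (3.5, -0.5, 0)

(3.5, -0.5, 0)


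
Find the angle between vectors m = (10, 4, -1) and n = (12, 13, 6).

m·n = 10·12 + 4·13 + (-1)·6 = 120 + 52 - 6 = 166
|m| = √(10² + 4² + (-1)²) = √117 ≈ 10.82
|n| = √(12² + 13² + 6²) = √349 ≈ 18.68
cos θ = (m·n)/(|m||n|) = 166/(10.82·18.68) ≈ 0.8215
θ = arccos(0.8215) ≈ 34.77°

34.77°


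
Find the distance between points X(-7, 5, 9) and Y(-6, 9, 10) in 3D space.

d = √[(x₂-x₁)² + (y₂-y₁)² + (z₂-z₁)²]
  = √[1² + 4² + 1²]
  = √[1 + 16 + 1]
  = √18
  ≈ 4.243

4.243


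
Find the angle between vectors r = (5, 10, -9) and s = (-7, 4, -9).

r·s = 5·(-7) + 10·4 + (-9)·(-9) = -35 + 40 + 81 = 86
|r| = √(5² + 10² + (-9)²) = √206 ≈ 14.35
|s| = √((-7)² + 4² + (-9)²) = √146 ≈ 12.08
cos θ = (r·s)/(|r||s|) = 86/(14.35·12.08) ≈ 0.4959
θ = arccos(0.4959) ≈ 60.27°

60.27°


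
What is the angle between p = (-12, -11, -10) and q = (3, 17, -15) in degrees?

p·q = (-12)·3 + (-11)·17 + (-10)·(-15) = -36 - 187 + 150 = -73
|p| = √((-12)² + (-11)² + (-10)²) = √365 ≈ 19.1
|q| = √(3² + 17² + (-15)²) = √523 ≈ 22.87
cos θ = (p·q)/(|p||q|) = -73/(19.1·22.87) ≈ -0.1671
θ = arccos(-0.1671) ≈ 99.62°

99.62°


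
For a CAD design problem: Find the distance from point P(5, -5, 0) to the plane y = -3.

distance = |a·x₀ + b·y₀ + c·z₀ - d| / √(a² + b² + c²)
  = |0·5 + 1·(-5) + 0·0 - (-3)| / √(0² + 1² + 0²)
  = |0 - 5 + 0 + 3| / √(0 + 1 + 0)
  = |-2| / √1
  = 2 / 1
  ≈ 2

2


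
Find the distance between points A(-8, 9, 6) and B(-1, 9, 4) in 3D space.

d = √[(x₂-x₁)² + (y₂-y₁)² + (z₂-z₁)²]
  = √[7² + 0² + (-2)²]
  = √[49 + 0 + 4]
  = √53
  ≈ 7.28

7.28


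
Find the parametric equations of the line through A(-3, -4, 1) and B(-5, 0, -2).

Direction vector d = B - A = (-5 + 3, 0 + 4, -2 - 1) = (-2, 4, -3)
Parametric form r = A + t·d:
x = -3 - 2t, y = -4 + 4t, z = 1 - 3t

x = -3 - 2t, y = -4 + 4t, z = 1 - 3t


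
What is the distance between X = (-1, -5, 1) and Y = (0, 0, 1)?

d = √[(x₂-x₁)² + (y₂-y₁)² + (z₂-z₁)²]
  = √[1² + 5² + 0²]
  = √[1 + 25 + 0]
  = √26
  ≈ 5.099

5.099


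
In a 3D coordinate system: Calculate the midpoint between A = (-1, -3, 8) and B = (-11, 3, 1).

M = ((x₁+x₂)/2, (y₁+y₂)/2, (z₁+z₂)/2)
  = ((-1 - 11)/2, (-3 + 3)/2, (8 + 1)/2)
  = (-12/2, 0/2, 9/2)
  = (-6, 0, 4.5)

(-6, 0, 4.5)


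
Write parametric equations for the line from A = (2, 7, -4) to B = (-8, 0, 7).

Direction vector d = B - A = (-8 - 2, 0 - 7, 7 + 4) = (-10, -7, 11)
Parametric form r = A + t·d:
x = 2 - 10t, y = 7 - 7t, z = -4 + 11t

x = 2 - 10t, y = 7 - 7t, z = -4 + 11t


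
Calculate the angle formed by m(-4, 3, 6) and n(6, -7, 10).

m·n = (-4)·6 + 3·(-7) + 6·10 = -24 - 21 + 60 = 15
|m| = √((-4)² + 3² + 6²) = √61 ≈ 7.81
|n| = √(6² + (-7)² + 10²) = √185 ≈ 13.6
cos θ = (m·n)/(|m||n|) = 15/(7.81·13.6) ≈ 0.1412
θ = arccos(0.1412) ≈ 81.88°

81.88°


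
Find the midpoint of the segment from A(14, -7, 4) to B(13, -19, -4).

M = ((x₁+x₂)/2, (y₁+y₂)/2, (z₁+z₂)/2)
  = ((14 + 13)/2, (-7 - 19)/2, (4 - 4)/2)
  = (27/2, -26/2, 0/2)
  = (13.5, -13, 0)

(13.5, -13, 0)


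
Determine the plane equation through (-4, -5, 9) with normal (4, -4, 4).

The plane through P with normal n = (a, b, c) satisfies n·(r - P) = 0,
i.e. ax + by + cz = a·x₀ + b·y₀ + c·z₀.
d = 4·(-4) + (-4)·(-5) + 4·9
  = -16 + 20 + 36
  = 40
Equation: 4x - 4y + 4z = 40

4x - 4y + 4z = 40


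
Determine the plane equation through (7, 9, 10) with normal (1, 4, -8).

The plane through P with normal n = (a, b, c) satisfies n·(r - P) = 0,
i.e. ax + by + cz = a·x₀ + b·y₀ + c·z₀.
d = 1·7 + 4·9 + (-8)·10
  = 7 + 36 - 80
  = -37
Equation: x + 4y - 8z = -37

x + 4y - 8z = -37


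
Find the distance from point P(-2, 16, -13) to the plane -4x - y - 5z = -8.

distance = |a·x₀ + b·y₀ + c·z₀ - d| / √(a² + b² + c²)
  = |(-4)·(-2) + (-1)·16 + (-5)·(-13) - (-8)| / √((-4)² + (-1)² + (-5)²)
  = |8 - 16 + 65 + 8| / √(16 + 1 + 25)
  = |65| / √42
  = 65 / 6.481
  ≈ 10.03

10.03


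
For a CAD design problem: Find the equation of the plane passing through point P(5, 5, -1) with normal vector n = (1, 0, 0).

The plane through P with normal n = (a, b, c) satisfies n·(r - P) = 0,
i.e. ax + by + cz = a·x₀ + b·y₀ + c·z₀.
d = 1·5 + 0·5 + 0·(-1)
  = 5 + 0 + 0
  = 5
Equation: x = 5

x = 5


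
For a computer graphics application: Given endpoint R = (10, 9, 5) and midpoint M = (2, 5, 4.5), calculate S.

S = 2M - R
  = (2·2 - 10, 2·5 - 9, 2·4.5 - 5)
  = (4 - 10, 10 - 9, 9 - 5)
  = (-6, 1, 4)

(-6, 1, 4)


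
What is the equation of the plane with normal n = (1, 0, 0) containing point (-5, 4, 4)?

The plane through P with normal n = (a, b, c) satisfies n·(r - P) = 0,
i.e. ax + by + cz = a·x₀ + b·y₀ + c·z₀.
d = 1·(-5) + 0·4 + 0·4
  = -5 + 0 + 0
  = -5
Equation: x = -5

x = -5


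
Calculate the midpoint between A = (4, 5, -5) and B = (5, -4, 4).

M = ((x₁+x₂)/2, (y₁+y₂)/2, (z₁+z₂)/2)
  = ((4 + 5)/2, (5 - 4)/2, (-5 + 4)/2)
  = (9/2, 1/2, -1/2)
  = (4.5, 0.5, -0.5)

(4.5, 0.5, -0.5)


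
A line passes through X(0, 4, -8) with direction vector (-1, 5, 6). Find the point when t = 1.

P(t) = X + t·d
  = (0 + (-1)·1, 4 + 5·1, -8 + 6·1)
  = (0 - 1, 4 + 5, -8 + 6)
  = (-1, 9, -2)

(-1, 9, -2)


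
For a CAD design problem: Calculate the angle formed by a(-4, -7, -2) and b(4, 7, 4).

a·b = (-4)·4 + (-7)·7 + (-2)·4 = -16 - 49 - 8 = -73
|a| = √((-4)² + (-7)² + (-2)²) = √69 ≈ 8.307
|b| = √(4² + 7² + 4²) = √81 ≈ 9
cos θ = (a·b)/(|a||b|) = -73/(8.307·9) ≈ -0.9765
θ = arccos(-0.9765) ≈ 167.5°

167.5°


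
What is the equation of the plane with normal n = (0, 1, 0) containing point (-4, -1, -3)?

The plane through P with normal n = (a, b, c) satisfies n·(r - P) = 0,
i.e. ax + by + cz = a·x₀ + b·y₀ + c·z₀.
d = 0·(-4) + 1·(-1) + 0·(-3)
  = 0 - 1 + 0
  = -1
Equation: y = -1

y = -1


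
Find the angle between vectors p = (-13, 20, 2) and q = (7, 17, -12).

p·q = (-13)·7 + 20·17 + 2·(-12) = -91 + 340 - 24 = 225
|p| = √((-13)² + 20² + 2²) = √573 ≈ 23.94
|q| = √(7² + 17² + (-12)²) = √482 ≈ 21.95
cos θ = (p·q)/(|p||q|) = 225/(23.94·21.95) ≈ 0.4281
θ = arccos(0.4281) ≈ 64.65°

64.65°


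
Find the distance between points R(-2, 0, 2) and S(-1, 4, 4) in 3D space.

d = √[(x₂-x₁)² + (y₂-y₁)² + (z₂-z₁)²]
  = √[1² + 4² + 2²]
  = √[1 + 16 + 4]
  = √21
  ≈ 4.583

4.583


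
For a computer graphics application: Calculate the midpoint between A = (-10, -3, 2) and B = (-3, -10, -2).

M = ((x₁+x₂)/2, (y₁+y₂)/2, (z₁+z₂)/2)
  = ((-10 - 3)/2, (-3 - 10)/2, (2 - 2)/2)
  = (-13/2, -13/2, 0/2)
  = (-6.5, -6.5, 0)

(-6.5, -6.5, 0)


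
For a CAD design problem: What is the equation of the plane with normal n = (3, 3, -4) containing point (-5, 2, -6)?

The plane through P with normal n = (a, b, c) satisfies n·(r - P) = 0,
i.e. ax + by + cz = a·x₀ + b·y₀ + c·z₀.
d = 3·(-5) + 3·2 + (-4)·(-6)
  = -15 + 6 + 24
  = 15
Equation: 3x + 3y - 4z = 15

3x + 3y - 4z = 15


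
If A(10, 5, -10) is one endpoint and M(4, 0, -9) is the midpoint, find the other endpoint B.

B = 2M - A
  = (2·4 - 10, 2·0 - 5, 2·(-9) - (-10))
  = (8 - 10, 0 - 5, -18 + 10)
  = (-2, -5, -8)

(-2, -5, -8)


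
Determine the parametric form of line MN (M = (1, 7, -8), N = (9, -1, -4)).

Direction vector d = N - M = (9 - 1, -1 - 7, -4 + 8) = (8, -8, 4)
Parametric form r = M + t·d:
x = 1 + 8t, y = 7 - 8t, z = -8 + 4t

x = 1 + 8t, y = 7 - 8t, z = -8 + 4t


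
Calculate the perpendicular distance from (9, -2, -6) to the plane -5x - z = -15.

distance = |a·x₀ + b·y₀ + c·z₀ - d| / √(a² + b² + c²)
  = |(-5)·9 + 0·(-2) + (-1)·(-6) - (-15)| / √((-5)² + 0² + (-1)²)
  = |-45 + 0 + 6 + 15| / √(25 + 0 + 1)
  = |-24| / √26
  = 24 / 5.099
  ≈ 4.707

4.707


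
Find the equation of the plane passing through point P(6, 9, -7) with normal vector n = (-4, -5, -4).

The plane through P with normal n = (a, b, c) satisfies n·(r - P) = 0,
i.e. ax + by + cz = a·x₀ + b·y₀ + c·z₀.
d = (-4)·6 + (-5)·9 + (-4)·(-7)
  = -24 - 45 + 28
  = -41
Equation: -4x - 5y - 4z = -41

-4x - 5y - 4z = -41


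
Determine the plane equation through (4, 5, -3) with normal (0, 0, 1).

The plane through P with normal n = (a, b, c) satisfies n·(r - P) = 0,
i.e. ax + by + cz = a·x₀ + b·y₀ + c·z₀.
d = 0·4 + 0·5 + 1·(-3)
  = 0 + 0 - 3
  = -3
Equation: z = -3

z = -3


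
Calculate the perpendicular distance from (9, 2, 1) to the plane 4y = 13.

distance = |a·x₀ + b·y₀ + c·z₀ - d| / √(a² + b² + c²)
  = |0·9 + 4·2 + 0·1 - 13| / √(0² + 4² + 0²)
  = |0 + 8 + 0 - 13| / √(0 + 16 + 0)
  = |-5| / √16
  = 5 / 4
  ≈ 1.25

1.25


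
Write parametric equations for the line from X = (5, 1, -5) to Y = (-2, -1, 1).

Direction vector d = Y - X = (-2 - 5, -1 - 1, 1 + 5) = (-7, -2, 6)
Parametric form r = X + t·d:
x = 5 - 7t, y = 1 - 2t, z = -5 + 6t

x = 5 - 7t, y = 1 - 2t, z = -5 + 6t


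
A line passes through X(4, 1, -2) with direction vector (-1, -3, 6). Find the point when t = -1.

P(t) = X + t·d
  = (4 + (-1)·(-1), 1 + (-3)·(-1), -2 + 6·(-1))
  = (4 + 1, 1 + 3, -2 - 6)
  = (5, 4, -8)

(5, 4, -8)


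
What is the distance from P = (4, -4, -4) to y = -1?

distance = |a·x₀ + b·y₀ + c·z₀ - d| / √(a² + b² + c²)
  = |0·4 + 1·(-4) + 0·(-4) - (-1)| / √(0² + 1² + 0²)
  = |0 - 4 + 0 + 1| / √(0 + 1 + 0)
  = |-3| / √1
  = 3 / 1
  ≈ 3

3


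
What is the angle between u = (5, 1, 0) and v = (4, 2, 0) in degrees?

u·v = 5·4 + 1·2 + 0·0 = 20 + 2 + 0 = 22
|u| = √(5² + 1² + 0²) = √26 ≈ 5.099
|v| = √(4² + 2² + 0²) = √20 ≈ 4.472
cos θ = (u·v)/(|u||v|) = 22/(5.099·4.472) ≈ 0.9648
θ = arccos(0.9648) ≈ 15.26°

15.26°


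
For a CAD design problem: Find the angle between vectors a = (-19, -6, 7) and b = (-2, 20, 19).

a·b = (-19)·(-2) + (-6)·20 + 7·19 = 38 - 120 + 133 = 51
|a| = √((-19)² + (-6)² + 7²) = √446 ≈ 21.12
|b| = √((-2)² + 20² + 19²) = √765 ≈ 27.66
cos θ = (a·b)/(|a||b|) = 51/(21.12·27.66) ≈ 0.08731
θ = arccos(0.08731) ≈ 84.99°

84.99°


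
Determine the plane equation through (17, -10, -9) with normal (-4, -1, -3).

The plane through P with normal n = (a, b, c) satisfies n·(r - P) = 0,
i.e. ax + by + cz = a·x₀ + b·y₀ + c·z₀.
d = (-4)·17 + (-1)·(-10) + (-3)·(-9)
  = -68 + 10 + 27
  = -31
Equation: -4x - y - 3z = -31

-4x - y - 3z = -31


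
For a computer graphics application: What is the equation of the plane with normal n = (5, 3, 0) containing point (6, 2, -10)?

The plane through P with normal n = (a, b, c) satisfies n·(r - P) = 0,
i.e. ax + by + cz = a·x₀ + b·y₀ + c·z₀.
d = 5·6 + 3·2 + 0·(-10)
  = 30 + 6 + 0
  = 36
Equation: 5x + 3y = 36

5x + 3y = 36


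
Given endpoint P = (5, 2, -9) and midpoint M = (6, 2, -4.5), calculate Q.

Q = 2M - P
  = (2·6 - 5, 2·2 - 2, 2·(-4.5) - (-9))
  = (12 - 5, 4 - 2, -9 + 9)
  = (7, 2, 0)

(7, 2, 0)


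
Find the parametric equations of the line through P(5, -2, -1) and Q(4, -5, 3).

Direction vector d = Q - P = (4 - 5, -5 + 2, 3 + 1) = (-1, -3, 4)
Parametric form r = P + t·d:
x = 5 - t, y = -2 - 3t, z = -1 + 4t

x = 5 - t, y = -2 - 3t, z = -1 + 4t


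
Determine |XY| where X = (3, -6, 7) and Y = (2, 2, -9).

d = √[(x₂-x₁)² + (y₂-y₁)² + (z₂-z₁)²]
  = √[(-1)² + 8² + (-16)²]
  = √[1 + 64 + 256]
  = √321
  ≈ 17.92

17.92


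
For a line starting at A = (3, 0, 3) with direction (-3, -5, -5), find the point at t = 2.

P(t) = A + t·d
  = (3 + (-3)·2, 0 + (-5)·2, 3 + (-5)·2)
  = (3 - 6, 0 - 10, 3 - 10)
  = (-3, -10, -7)

(-3, -10, -7)


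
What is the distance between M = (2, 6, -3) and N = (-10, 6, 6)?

d = √[(x₂-x₁)² + (y₂-y₁)² + (z₂-z₁)²]
  = √[(-12)² + 0² + 9²]
  = √[144 + 0 + 81]
  = √225
  ≈ 15

15


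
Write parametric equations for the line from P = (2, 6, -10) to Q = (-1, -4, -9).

Direction vector d = Q - P = (-1 - 2, -4 - 6, -9 + 10) = (-3, -10, 1)
Parametric form r = P + t·d:
x = 2 - 3t, y = 6 - 10t, z = -10 + t

x = 2 - 3t, y = 6 - 10t, z = -10 + t


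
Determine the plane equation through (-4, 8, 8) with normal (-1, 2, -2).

The plane through P with normal n = (a, b, c) satisfies n·(r - P) = 0,
i.e. ax + by + cz = a·x₀ + b·y₀ + c·z₀.
d = (-1)·(-4) + 2·8 + (-2)·8
  = 4 + 16 - 16
  = 4
Equation: -x + 2y - 2z = 4

-x + 2y - 2z = 4


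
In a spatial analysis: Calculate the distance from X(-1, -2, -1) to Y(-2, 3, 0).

d = √[(x₂-x₁)² + (y₂-y₁)² + (z₂-z₁)²]
  = √[(-1)² + 5² + 1²]
  = √[1 + 25 + 1]
  = √27
  ≈ 5.196

5.196


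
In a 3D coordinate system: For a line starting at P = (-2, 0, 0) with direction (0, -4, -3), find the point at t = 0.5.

P(t) = P + t·d
  = (-2 + 0·0.5, 0 + (-4)·0.5, 0 + (-3)·0.5)
  = (-2 + 0, 0 - 2, 0 - 1.5)
  = (-2, -2, -1.5)

(-2, -2, -1.5)


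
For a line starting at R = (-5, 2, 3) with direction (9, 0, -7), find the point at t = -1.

P(t) = R + t·d
  = (-5 + 9·(-1), 2 + 0·(-1), 3 + (-7)·(-1))
  = (-5 - 9, 2 + 0, 3 + 7)
  = (-14, 2, 10)

(-14, 2, 10)


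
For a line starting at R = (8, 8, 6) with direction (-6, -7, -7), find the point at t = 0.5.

P(t) = R + t·d
  = (8 + (-6)·0.5, 8 + (-7)·0.5, 6 + (-7)·0.5)
  = (8 - 3, 8 - 3.5, 6 - 3.5)
  = (5, 4.5, 2.5)

(5, 4.5, 2.5)


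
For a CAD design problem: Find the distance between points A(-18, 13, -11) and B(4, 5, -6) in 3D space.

d = √[(x₂-x₁)² + (y₂-y₁)² + (z₂-z₁)²]
  = √[22² + (-8)² + 5²]
  = √[484 + 64 + 25]
  = √573
  ≈ 23.94

23.94


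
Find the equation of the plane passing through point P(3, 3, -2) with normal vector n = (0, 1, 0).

The plane through P with normal n = (a, b, c) satisfies n·(r - P) = 0,
i.e. ax + by + cz = a·x₀ + b·y₀ + c·z₀.
d = 0·3 + 1·3 + 0·(-2)
  = 0 + 3 + 0
  = 3
Equation: y = 3

y = 3


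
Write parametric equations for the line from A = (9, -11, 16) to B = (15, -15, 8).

Direction vector d = B - A = (15 - 9, -15 + 11, 8 - 16) = (6, -4, -8)
Parametric form r = A + t·d:
x = 9 + 6t, y = -11 - 4t, z = 16 - 8t

x = 9 + 6t, y = -11 - 4t, z = 16 - 8t


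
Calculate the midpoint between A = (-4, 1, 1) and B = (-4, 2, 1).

M = ((x₁+x₂)/2, (y₁+y₂)/2, (z₁+z₂)/2)
  = ((-4 - 4)/2, (1 + 2)/2, (1 + 1)/2)
  = (-8/2, 3/2, 2/2)
  = (-4, 1.5, 1)

(-4, 1.5, 1)


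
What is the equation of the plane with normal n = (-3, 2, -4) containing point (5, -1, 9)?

The plane through P with normal n = (a, b, c) satisfies n·(r - P) = 0,
i.e. ax + by + cz = a·x₀ + b·y₀ + c·z₀.
d = (-3)·5 + 2·(-1) + (-4)·9
  = -15 - 2 - 36
  = -53
Equation: -3x + 2y - 4z = -53

-3x + 2y - 4z = -53


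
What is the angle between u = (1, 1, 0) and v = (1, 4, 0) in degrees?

u·v = 1·1 + 1·4 + 0·0 = 1 + 4 + 0 = 5
|u| = √(1² + 1² + 0²) = √2 ≈ 1.414
|v| = √(1² + 4² + 0²) = √17 ≈ 4.123
cos θ = (u·v)/(|u||v|) = 5/(1.414·4.123) ≈ 0.8575
θ = arccos(0.8575) ≈ 30.96°

30.96°


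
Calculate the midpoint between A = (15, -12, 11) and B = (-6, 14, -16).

M = ((x₁+x₂)/2, (y₁+y₂)/2, (z₁+z₂)/2)
  = ((15 - 6)/2, (-12 + 14)/2, (11 - 16)/2)
  = (9/2, 2/2, -5/2)
  = (4.5, 1, -2.5)

(4.5, 1, -2.5)


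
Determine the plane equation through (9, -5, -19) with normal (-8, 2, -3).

The plane through P with normal n = (a, b, c) satisfies n·(r - P) = 0,
i.e. ax + by + cz = a·x₀ + b·y₀ + c·z₀.
d = (-8)·9 + 2·(-5) + (-3)·(-19)
  = -72 - 10 + 57
  = -25
Equation: -8x + 2y - 3z = -25

-8x + 2y - 3z = -25


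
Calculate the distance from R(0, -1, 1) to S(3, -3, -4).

d = √[(x₂-x₁)² + (y₂-y₁)² + (z₂-z₁)²]
  = √[3² + (-2)² + (-5)²]
  = √[9 + 4 + 25]
  = √38
  ≈ 6.164

6.164


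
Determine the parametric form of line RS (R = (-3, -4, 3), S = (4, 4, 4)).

Direction vector d = S - R = (4 + 3, 4 + 4, 4 - 3) = (7, 8, 1)
Parametric form r = R + t·d:
x = -3 + 7t, y = -4 + 8t, z = 3 + t

x = -3 + 7t, y = -4 + 8t, z = 3 + t


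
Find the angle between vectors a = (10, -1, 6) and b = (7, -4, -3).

a·b = 10·7 + (-1)·(-4) + 6·(-3) = 70 + 4 - 18 = 56
|a| = √(10² + (-1)² + 6²) = √137 ≈ 11.7
|b| = √(7² + (-4)² + (-3)²) = √74 ≈ 8.602
cos θ = (a·b)/(|a||b|) = 56/(11.7·8.602) ≈ 0.5562
θ = arccos(0.5562) ≈ 56.21°

56.21°


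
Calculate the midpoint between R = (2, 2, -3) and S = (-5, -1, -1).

M = ((x₁+x₂)/2, (y₁+y₂)/2, (z₁+z₂)/2)
  = ((2 - 5)/2, (2 - 1)/2, (-3 - 1)/2)
  = (-3/2, 1/2, -4/2)
  = (-1.5, 0.5, -2)

(-1.5, 0.5, -2)


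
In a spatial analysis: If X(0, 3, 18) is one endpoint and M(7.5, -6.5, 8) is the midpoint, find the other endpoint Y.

Y = 2M - X
  = (2·7.5 - 0, 2·(-6.5) - 3, 2·8 - 18)
  = (15 + 0, -13 - 3, 16 - 18)
  = (15, -16, -2)

(15, -16, -2)


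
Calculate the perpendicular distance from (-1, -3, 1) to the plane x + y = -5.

distance = |a·x₀ + b·y₀ + c·z₀ - d| / √(a² + b² + c²)
  = |1·(-1) + 1·(-3) + 0·1 - (-5)| / √(1² + 1² + 0²)
  = |-1 - 3 + 0 + 5| / √(1 + 1 + 0)
  = |1| / √2
  = 1 / 1.414
  ≈ 0.7071

0.7071


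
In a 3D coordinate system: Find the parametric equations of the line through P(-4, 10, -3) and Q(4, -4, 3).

Direction vector d = Q - P = (4 + 4, -4 - 10, 3 + 3) = (8, -14, 6)
Parametric form r = P + t·d:
x = -4 + 8t, y = 10 - 14t, z = -3 + 6t

x = -4 + 8t, y = 10 - 14t, z = -3 + 6t


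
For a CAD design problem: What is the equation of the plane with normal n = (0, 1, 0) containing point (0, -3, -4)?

The plane through P with normal n = (a, b, c) satisfies n·(r - P) = 0,
i.e. ax + by + cz = a·x₀ + b·y₀ + c·z₀.
d = 0·0 + 1·(-3) + 0·(-4)
  = 0 - 3 + 0
  = -3
Equation: y = -3

y = -3


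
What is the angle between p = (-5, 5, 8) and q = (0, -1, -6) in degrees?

p·q = (-5)·0 + 5·(-1) + 8·(-6) = 0 - 5 - 48 = -53
|p| = √((-5)² + 5² + 8²) = √114 ≈ 10.68
|q| = √(0² + (-1)² + (-6)²) = √37 ≈ 6.083
cos θ = (p·q)/(|p||q|) = -53/(10.68·6.083) ≈ -0.8161
θ = arccos(-0.8161) ≈ 144.7°

144.7°


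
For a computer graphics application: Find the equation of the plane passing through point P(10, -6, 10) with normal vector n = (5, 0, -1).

The plane through P with normal n = (a, b, c) satisfies n·(r - P) = 0,
i.e. ax + by + cz = a·x₀ + b·y₀ + c·z₀.
d = 5·10 + 0·(-6) + (-1)·10
  = 50 + 0 - 10
  = 40
Equation: 5x - z = 40

5x - z = 40


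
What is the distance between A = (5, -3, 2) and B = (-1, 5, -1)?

d = √[(x₂-x₁)² + (y₂-y₁)² + (z₂-z₁)²]
  = √[(-6)² + 8² + (-3)²]
  = √[36 + 64 + 9]
  = √109
  ≈ 10.44

10.44


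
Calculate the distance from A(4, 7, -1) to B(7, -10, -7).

d = √[(x₂-x₁)² + (y₂-y₁)² + (z₂-z₁)²]
  = √[3² + (-17)² + (-6)²]
  = √[9 + 289 + 36]
  = √334
  ≈ 18.28

18.28


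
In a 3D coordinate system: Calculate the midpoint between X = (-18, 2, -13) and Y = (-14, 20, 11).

M = ((x₁+x₂)/2, (y₁+y₂)/2, (z₁+z₂)/2)
  = ((-18 - 14)/2, (2 + 20)/2, (-13 + 11)/2)
  = (-32/2, 22/2, -2/2)
  = (-16, 11, -1)

(-16, 11, -1)


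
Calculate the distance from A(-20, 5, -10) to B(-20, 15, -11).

d = √[(x₂-x₁)² + (y₂-y₁)² + (z₂-z₁)²]
  = √[0² + 10² + (-1)²]
  = √[0 + 100 + 1]
  = √101
  ≈ 10.05

10.05


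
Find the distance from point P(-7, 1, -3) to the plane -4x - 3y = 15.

distance = |a·x₀ + b·y₀ + c·z₀ - d| / √(a² + b² + c²)
  = |(-4)·(-7) + (-3)·1 + 0·(-3) - 15| / √((-4)² + (-3)² + 0²)
  = |28 - 3 + 0 - 15| / √(16 + 9 + 0)
  = |10| / √25
  = 10 / 5
  ≈ 2

2


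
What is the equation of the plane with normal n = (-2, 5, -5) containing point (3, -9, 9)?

The plane through P with normal n = (a, b, c) satisfies n·(r - P) = 0,
i.e. ax + by + cz = a·x₀ + b·y₀ + c·z₀.
d = (-2)·3 + 5·(-9) + (-5)·9
  = -6 - 45 - 45
  = -96
Equation: -2x + 5y - 5z = -96

-2x + 5y - 5z = -96


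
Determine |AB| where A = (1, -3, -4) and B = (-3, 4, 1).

d = √[(x₂-x₁)² + (y₂-y₁)² + (z₂-z₁)²]
  = √[(-4)² + 7² + 5²]
  = √[16 + 49 + 25]
  = √90
  ≈ 9.487

9.487


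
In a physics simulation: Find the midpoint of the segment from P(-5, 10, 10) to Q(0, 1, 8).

M = ((x₁+x₂)/2, (y₁+y₂)/2, (z₁+z₂)/2)
  = ((-5 + 0)/2, (10 + 1)/2, (10 + 8)/2)
  = (-5/2, 11/2, 18/2)
  = (-2.5, 5.5, 9)

(-2.5, 5.5, 9)


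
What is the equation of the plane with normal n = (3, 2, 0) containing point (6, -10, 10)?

The plane through P with normal n = (a, b, c) satisfies n·(r - P) = 0,
i.e. ax + by + cz = a·x₀ + b·y₀ + c·z₀.
d = 3·6 + 2·(-10) + 0·10
  = 18 - 20 + 0
  = -2
Equation: 3x + 2y = -2

3x + 2y = -2


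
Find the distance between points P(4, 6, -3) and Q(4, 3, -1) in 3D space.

d = √[(x₂-x₁)² + (y₂-y₁)² + (z₂-z₁)²]
  = √[0² + (-3)² + 2²]
  = √[0 + 9 + 4]
  = √13
  ≈ 3.606

3.606


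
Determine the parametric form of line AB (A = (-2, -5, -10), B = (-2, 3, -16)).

Direction vector d = B - A = (-2 + 2, 3 + 5, -16 + 10) = (0, 8, -6)
Parametric form r = A + t·d:
x = -2, y = -5 + 8t, z = -10 - 6t

x = -2, y = -5 + 8t, z = -10 - 6t


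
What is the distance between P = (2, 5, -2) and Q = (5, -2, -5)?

d = √[(x₂-x₁)² + (y₂-y₁)² + (z₂-z₁)²]
  = √[3² + (-7)² + (-3)²]
  = √[9 + 49 + 9]
  = √67
  ≈ 8.185

8.185


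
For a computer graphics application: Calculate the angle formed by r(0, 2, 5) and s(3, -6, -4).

r·s = 0·3 + 2·(-6) + 5·(-4) = 0 - 12 - 20 = -32
|r| = √(0² + 2² + 5²) = √29 ≈ 5.385
|s| = √(3² + (-6)² + (-4)²) = √61 ≈ 7.81
cos θ = (r·s)/(|r||s|) = -32/(5.385·7.81) ≈ -0.7608
θ = arccos(-0.7608) ≈ 139.5°

139.5°


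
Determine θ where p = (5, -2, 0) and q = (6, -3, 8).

p·q = 5·6 + (-2)·(-3) + 0·8 = 30 + 6 + 0 = 36
|p| = √(5² + (-2)² + 0²) = √29 ≈ 5.385
|q| = √(6² + (-3)² + 8²) = √109 ≈ 10.44
cos θ = (p·q)/(|p||q|) = 36/(5.385·10.44) ≈ 0.6403
θ = arccos(0.6403) ≈ 50.19°

50.19°


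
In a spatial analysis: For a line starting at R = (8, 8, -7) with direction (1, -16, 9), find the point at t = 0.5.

P(t) = R + t·d
  = (8 + 1·0.5, 8 + (-16)·0.5, -7 + 9·0.5)
  = (8 + 0.5, 8 - 8, -7 + 4.5)
  = (8.5, 0, -2.5)

(8.5, 0, -2.5)


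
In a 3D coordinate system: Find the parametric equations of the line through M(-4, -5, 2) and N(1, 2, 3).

Direction vector d = N - M = (1 + 4, 2 + 5, 3 - 2) = (5, 7, 1)
Parametric form r = M + t·d:
x = -4 + 5t, y = -5 + 7t, z = 2 + t

x = -4 + 5t, y = -5 + 7t, z = 2 + t


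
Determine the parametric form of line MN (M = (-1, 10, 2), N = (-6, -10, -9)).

Direction vector d = N - M = (-6 + 1, -10 - 10, -9 - 2) = (-5, -20, -11)
Parametric form r = M + t·d:
x = -1 - 5t, y = 10 - 20t, z = 2 - 11t

x = -1 - 5t, y = 10 - 20t, z = 2 - 11t


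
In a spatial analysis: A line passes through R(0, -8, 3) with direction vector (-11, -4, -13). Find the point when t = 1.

P(t) = R + t·d
  = (0 + (-11)·1, -8 + (-4)·1, 3 + (-13)·1)
  = (0 - 11, -8 - 4, 3 - 13)
  = (-11, -12, -10)

(-11, -12, -10)


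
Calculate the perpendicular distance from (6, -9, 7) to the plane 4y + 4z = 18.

distance = |a·x₀ + b·y₀ + c·z₀ - d| / √(a² + b² + c²)
  = |0·6 + 4·(-9) + 4·7 - 18| / √(0² + 4² + 4²)
  = |0 - 36 + 28 - 18| / √(0 + 16 + 16)
  = |-26| / √32
  = 26 / 5.657
  ≈ 4.596

4.596


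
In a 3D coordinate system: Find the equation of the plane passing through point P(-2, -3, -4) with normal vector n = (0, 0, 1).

The plane through P with normal n = (a, b, c) satisfies n·(r - P) = 0,
i.e. ax + by + cz = a·x₀ + b·y₀ + c·z₀.
d = 0·(-2) + 0·(-3) + 1·(-4)
  = 0 + 0 - 4
  = -4
Equation: z = -4

z = -4


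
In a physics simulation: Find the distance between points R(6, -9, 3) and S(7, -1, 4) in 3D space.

d = √[(x₂-x₁)² + (y₂-y₁)² + (z₂-z₁)²]
  = √[1² + 8² + 1²]
  = √[1 + 64 + 1]
  = √66
  ≈ 8.124

8.124


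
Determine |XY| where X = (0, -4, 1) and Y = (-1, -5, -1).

d = √[(x₂-x₁)² + (y₂-y₁)² + (z₂-z₁)²]
  = √[(-1)² + (-1)² + (-2)²]
  = √[1 + 1 + 4]
  = √6
  ≈ 2.449

2.449


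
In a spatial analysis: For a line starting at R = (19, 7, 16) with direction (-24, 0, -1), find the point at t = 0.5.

P(t) = R + t·d
  = (19 + (-24)·0.5, 7 + 0·0.5, 16 + (-1)·0.5)
  = (19 - 12, 7 + 0, 16 - 0.5)
  = (7, 7, 15.5)

(7, 7, 15.5)


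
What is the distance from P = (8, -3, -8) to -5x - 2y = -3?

distance = |a·x₀ + b·y₀ + c·z₀ - d| / √(a² + b² + c²)
  = |(-5)·8 + (-2)·(-3) + 0·(-8) - (-3)| / √((-5)² + (-2)² + 0²)
  = |-40 + 6 + 0 + 3| / √(25 + 4 + 0)
  = |-31| / √29
  = 31 / 5.385
  ≈ 5.757

5.757


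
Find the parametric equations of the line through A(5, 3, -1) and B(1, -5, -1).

Direction vector d = B - A = (1 - 5, -5 - 3, -1 + 1) = (-4, -8, 0)
Parametric form r = A + t·d:
x = 5 - 4t, y = 3 - 8t, z = -1

x = 5 - 4t, y = 3 - 8t, z = -1


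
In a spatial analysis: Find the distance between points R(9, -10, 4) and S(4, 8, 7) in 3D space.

d = √[(x₂-x₁)² + (y₂-y₁)² + (z₂-z₁)²]
  = √[(-5)² + 18² + 3²]
  = √[25 + 324 + 9]
  = √358
  ≈ 18.92

18.92


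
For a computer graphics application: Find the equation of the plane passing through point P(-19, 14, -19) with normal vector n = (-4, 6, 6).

The plane through P with normal n = (a, b, c) satisfies n·(r - P) = 0,
i.e. ax + by + cz = a·x₀ + b·y₀ + c·z₀.
d = (-4)·(-19) + 6·14 + 6·(-19)
  = 76 + 84 - 114
  = 46
Equation: -4x + 6y + 6z = 46

-4x + 6y + 6z = 46


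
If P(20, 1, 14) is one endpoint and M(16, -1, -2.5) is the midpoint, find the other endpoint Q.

Q = 2M - P
  = (2·16 - 20, 2·(-1) - 1, 2·(-2.5) - 14)
  = (32 - 20, -2 - 1, -5 - 14)
  = (12, -3, -19)

(12, -3, -19)


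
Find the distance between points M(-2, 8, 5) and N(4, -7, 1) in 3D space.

d = √[(x₂-x₁)² + (y₂-y₁)² + (z₂-z₁)²]
  = √[6² + (-15)² + (-4)²]
  = √[36 + 225 + 16]
  = √277
  ≈ 16.64

16.64


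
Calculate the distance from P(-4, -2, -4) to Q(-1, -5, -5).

d = √[(x₂-x₁)² + (y₂-y₁)² + (z₂-z₁)²]
  = √[3² + (-3)² + (-1)²]
  = √[9 + 9 + 1]
  = √19
  ≈ 4.359

4.359


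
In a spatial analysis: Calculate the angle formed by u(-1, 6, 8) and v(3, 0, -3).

u·v = (-1)·3 + 6·0 + 8·(-3) = -3 + 0 - 24 = -27
|u| = √((-1)² + 6² + 8²) = √101 ≈ 10.05
|v| = √(3² + 0² + (-3)²) = √18 ≈ 4.243
cos θ = (u·v)/(|u||v|) = -27/(10.05·4.243) ≈ -0.6332
θ = arccos(-0.6332) ≈ 129.3°

129.3°


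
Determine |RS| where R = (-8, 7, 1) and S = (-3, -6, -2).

d = √[(x₂-x₁)² + (y₂-y₁)² + (z₂-z₁)²]
  = √[5² + (-13)² + (-3)²]
  = √[25 + 169 + 9]
  = √203
  ≈ 14.25

14.25


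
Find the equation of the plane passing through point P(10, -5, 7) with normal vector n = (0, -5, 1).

The plane through P with normal n = (a, b, c) satisfies n·(r - P) = 0,
i.e. ax + by + cz = a·x₀ + b·y₀ + c·z₀.
d = 0·10 + (-5)·(-5) + 1·7
  = 0 + 25 + 7
  = 32
Equation: -5y + z = 32

-5y + z = 32


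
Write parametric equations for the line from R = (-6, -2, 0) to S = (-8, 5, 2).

Direction vector d = S - R = (-8 + 6, 5 + 2, 2 + 0) = (-2, 7, 2)
Parametric form r = R + t·d:
x = -6 - 2t, y = -2 + 7t, z = 0 + 2t

x = -6 - 2t, y = -2 + 7t, z = 0 + 2t


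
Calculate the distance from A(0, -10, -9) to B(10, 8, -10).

d = √[(x₂-x₁)² + (y₂-y₁)² + (z₂-z₁)²]
  = √[10² + 18² + (-1)²]
  = √[100 + 324 + 1]
  = √425
  ≈ 20.62

20.62


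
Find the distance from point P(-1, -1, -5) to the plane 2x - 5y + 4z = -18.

distance = |a·x₀ + b·y₀ + c·z₀ - d| / √(a² + b² + c²)
  = |2·(-1) + (-5)·(-1) + 4·(-5) - (-18)| / √(2² + (-5)² + 4²)
  = |-2 + 5 - 20 + 18| / √(4 + 25 + 16)
  = |1| / √45
  = 1 / 6.708
  ≈ 0.1491

0.1491


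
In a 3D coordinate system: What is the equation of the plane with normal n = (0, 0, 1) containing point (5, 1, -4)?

The plane through P with normal n = (a, b, c) satisfies n·(r - P) = 0,
i.e. ax + by + cz = a·x₀ + b·y₀ + c·z₀.
d = 0·5 + 0·1 + 1·(-4)
  = 0 + 0 - 4
  = -4
Equation: z = -4

z = -4


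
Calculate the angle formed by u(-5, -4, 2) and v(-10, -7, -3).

u·v = (-5)·(-10) + (-4)·(-7) + 2·(-3) = 50 + 28 - 6 = 72
|u| = √((-5)² + (-4)² + 2²) = √45 ≈ 6.708
|v| = √((-10)² + (-7)² + (-3)²) = √158 ≈ 12.57
cos θ = (u·v)/(|u||v|) = 72/(6.708·12.57) ≈ 0.8539
θ = arccos(0.8539) ≈ 31.36°

31.36°


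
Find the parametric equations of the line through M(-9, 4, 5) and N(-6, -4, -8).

Direction vector d = N - M = (-6 + 9, -4 - 4, -8 - 5) = (3, -8, -13)
Parametric form r = M + t·d:
x = -9 + 3t, y = 4 - 8t, z = 5 - 13t

x = -9 + 3t, y = 4 - 8t, z = 5 - 13t


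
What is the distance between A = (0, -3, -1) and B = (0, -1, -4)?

d = √[(x₂-x₁)² + (y₂-y₁)² + (z₂-z₁)²]
  = √[0² + 2² + (-3)²]
  = √[0 + 4 + 9]
  = √13
  ≈ 3.606

3.606


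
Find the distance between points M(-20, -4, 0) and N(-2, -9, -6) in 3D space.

d = √[(x₂-x₁)² + (y₂-y₁)² + (z₂-z₁)²]
  = √[18² + (-5)² + (-6)²]
  = √[324 + 25 + 36]
  = √385
  ≈ 19.62

19.62


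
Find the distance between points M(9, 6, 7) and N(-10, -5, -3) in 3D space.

d = √[(x₂-x₁)² + (y₂-y₁)² + (z₂-z₁)²]
  = √[(-19)² + (-11)² + (-10)²]
  = √[361 + 121 + 100]
  = √582
  ≈ 24.12

24.12


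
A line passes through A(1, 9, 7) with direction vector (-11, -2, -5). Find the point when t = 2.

P(t) = A + t·d
  = (1 + (-11)·2, 9 + (-2)·2, 7 + (-5)·2)
  = (1 - 22, 9 - 4, 7 - 10)
  = (-21, 5, -3)

(-21, 5, -3)


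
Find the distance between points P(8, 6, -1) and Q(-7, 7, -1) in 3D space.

d = √[(x₂-x₁)² + (y₂-y₁)² + (z₂-z₁)²]
  = √[(-15)² + 1² + 0²]
  = √[225 + 1 + 0]
  = √226
  ≈ 15.03

15.03


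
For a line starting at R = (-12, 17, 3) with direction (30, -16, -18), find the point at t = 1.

P(t) = R + t·d
  = (-12 + 30·1, 17 + (-16)·1, 3 + (-18)·1)
  = (-12 + 30, 17 - 16, 3 - 18)
  = (18, 1, -15)

(18, 1, -15)


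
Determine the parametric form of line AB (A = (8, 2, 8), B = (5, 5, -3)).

Direction vector d = B - A = (5 - 8, 5 - 2, -3 - 8) = (-3, 3, -11)
Parametric form r = A + t·d:
x = 8 - 3t, y = 2 + 3t, z = 8 - 11t

x = 8 - 3t, y = 2 + 3t, z = 8 - 11t


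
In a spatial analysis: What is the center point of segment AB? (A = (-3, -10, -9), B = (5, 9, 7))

M = ((x₁+x₂)/2, (y₁+y₂)/2, (z₁+z₂)/2)
  = ((-3 + 5)/2, (-10 + 9)/2, (-9 + 7)/2)
  = (2/2, -1/2, -2/2)
  = (1, -0.5, -1)

(1, -0.5, -1)


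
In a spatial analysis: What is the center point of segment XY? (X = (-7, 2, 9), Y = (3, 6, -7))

M = ((x₁+x₂)/2, (y₁+y₂)/2, (z₁+z₂)/2)
  = ((-7 + 3)/2, (2 + 6)/2, (9 - 7)/2)
  = (-4/2, 8/2, 2/2)
  = (-2, 4, 1)

(-2, 4, 1)


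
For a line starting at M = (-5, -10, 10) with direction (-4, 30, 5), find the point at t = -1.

P(t) = M + t·d
  = (-5 + (-4)·(-1), -10 + 30·(-1), 10 + 5·(-1))
  = (-5 + 4, -10 - 30, 10 - 5)
  = (-1, -40, 5)

(-1, -40, 5)


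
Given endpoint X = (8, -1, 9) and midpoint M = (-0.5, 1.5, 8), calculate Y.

Y = 2M - X
  = (2·(-0.5) - 8, 2·1.5 - (-1), 2·8 - 9)
  = (-1 - 8, 3 + 1, 16 - 9)
  = (-9, 4, 7)

(-9, 4, 7)


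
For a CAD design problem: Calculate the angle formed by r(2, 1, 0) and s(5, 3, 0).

r·s = 2·5 + 1·3 + 0·0 = 10 + 3 + 0 = 13
|r| = √(2² + 1² + 0²) = √5 ≈ 2.236
|s| = √(5² + 3² + 0²) = √34 ≈ 5.831
cos θ = (r·s)/(|r||s|) = 13/(2.236·5.831) ≈ 0.9971
θ = arccos(0.9971) ≈ 4.399°

4.399°


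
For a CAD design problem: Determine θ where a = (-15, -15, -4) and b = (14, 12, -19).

a·b = (-15)·14 + (-15)·12 + (-4)·(-19) = -210 - 180 + 76 = -314
|a| = √((-15)² + (-15)² + (-4)²) = √466 ≈ 21.59
|b| = √(14² + 12² + (-19)²) = √701 ≈ 26.48
cos θ = (a·b)/(|a||b|) = -314/(21.59·26.48) ≈ -0.5494
θ = arccos(-0.5494) ≈ 123.3°

123.3°


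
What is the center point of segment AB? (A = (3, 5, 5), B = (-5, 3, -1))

M = ((x₁+x₂)/2, (y₁+y₂)/2, (z₁+z₂)/2)
  = ((3 - 5)/2, (5 + 3)/2, (5 - 1)/2)
  = (-2/2, 8/2, 4/2)
  = (-1, 4, 2)

(-1, 4, 2)


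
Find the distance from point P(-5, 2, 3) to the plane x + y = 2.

distance = |a·x₀ + b·y₀ + c·z₀ - d| / √(a² + b² + c²)
  = |1·(-5) + 1·2 + 0·3 - 2| / √(1² + 1² + 0²)
  = |-5 + 2 + 0 - 2| / √(1 + 1 + 0)
  = |-5| / √2
  = 5 / 1.414
  ≈ 3.536

3.536


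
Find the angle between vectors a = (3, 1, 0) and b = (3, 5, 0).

a·b = 3·3 + 1·5 + 0·0 = 9 + 5 + 0 = 14
|a| = √(3² + 1² + 0²) = √10 ≈ 3.162
|b| = √(3² + 5² + 0²) = √34 ≈ 5.831
cos θ = (a·b)/(|a||b|) = 14/(3.162·5.831) ≈ 0.7593
θ = arccos(0.7593) ≈ 40.6°

40.6°


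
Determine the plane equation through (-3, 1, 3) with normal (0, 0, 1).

The plane through P with normal n = (a, b, c) satisfies n·(r - P) = 0,
i.e. ax + by + cz = a·x₀ + b·y₀ + c·z₀.
d = 0·(-3) + 0·1 + 1·3
  = 0 + 0 + 3
  = 3
Equation: z = 3

z = 3


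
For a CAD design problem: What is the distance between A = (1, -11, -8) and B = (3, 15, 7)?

d = √[(x₂-x₁)² + (y₂-y₁)² + (z₂-z₁)²]
  = √[2² + 26² + 15²]
  = √[4 + 676 + 225]
  = √905
  ≈ 30.08

30.08
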